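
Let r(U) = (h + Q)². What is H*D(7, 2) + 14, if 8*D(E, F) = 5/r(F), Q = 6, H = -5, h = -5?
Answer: 87/8 ≈ 10.875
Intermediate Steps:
r(U) = 1 (r(U) = (-5 + 6)² = 1² = 1)
D(E, F) = 5/8 (D(E, F) = (5/1)/8 = (5*1)/8 = (⅛)*5 = 5/8)
H*D(7, 2) + 14 = -5*5/8 + 14 = -25/8 + 14 = 87/8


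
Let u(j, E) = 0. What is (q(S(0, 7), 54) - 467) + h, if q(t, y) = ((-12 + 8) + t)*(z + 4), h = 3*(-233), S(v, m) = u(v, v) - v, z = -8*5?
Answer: -1022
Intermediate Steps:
z = -40
S(v, m) = -v (S(v, m) = 0 - v = -v)
h = -699
q(t, y) = 144 - 36*t (q(t, y) = ((-12 + 8) + t)*(-40 + 4) = (-4 + t)*(-36) = 144 - 36*t)
(q(S(0, 7), 54) - 467) + h = ((144 - (-36)*0) - 467) - 699 = ((144 - 36*0) - 467) - 699 = ((144 + 0) - 467) - 699 = (144 - 467) - 699 = -323 - 699 = -1022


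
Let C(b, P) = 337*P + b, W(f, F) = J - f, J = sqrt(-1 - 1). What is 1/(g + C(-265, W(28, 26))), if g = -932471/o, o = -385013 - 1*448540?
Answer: -3369790201775823/32765474008612930883 - 234151173483633*I*sqrt(2)/65530948017225861766 ≈ -0.00010285 - 5.0532e-6*I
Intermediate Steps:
J = I*sqrt(2) (J = sqrt(-2) = I*sqrt(2) ≈ 1.4142*I)
W(f, F) = -f + I*sqrt(2) (W(f, F) = I*sqrt(2) - f = -f + I*sqrt(2))
o = -833553 (o = -385013 - 448540 = -833553)
C(b, P) = b + 337*P
g = 932471/833553 (g = -932471/(-833553) = -932471*(-1/833553) = 932471/833553 ≈ 1.1187)
1/(g + C(-265, W(28, 26))) = 1/(932471/833553 + (-265 + 337*(-1*28 + I*sqrt(2)))) = 1/(932471/833553 + (-265 + 337*(-28 + I*sqrt(2)))) = 1/(932471/833553 + (-265 + (-9436 + 337*I*sqrt(2)))) = 1/(932471/833553 + (-9701 + 337*I*sqrt(2))) = 1/(-8085365182/833553 + 337*I*sqrt(2))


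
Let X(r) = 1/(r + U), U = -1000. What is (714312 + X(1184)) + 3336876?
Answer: 745418593/184 ≈ 4.0512e+6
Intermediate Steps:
X(r) = 1/(-1000 + r) (X(r) = 1/(r - 1000) = 1/(-1000 + r))
(714312 + X(1184)) + 3336876 = (714312 + 1/(-1000 + 1184)) + 3336876 = (714312 + 1/184) + 3336876 = 131433409/184 + 3336876 = 745418593/184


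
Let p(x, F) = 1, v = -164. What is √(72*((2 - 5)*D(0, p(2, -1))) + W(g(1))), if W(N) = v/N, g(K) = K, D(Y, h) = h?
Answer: 2*I*√95 ≈ 19.494*I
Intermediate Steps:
W(N) = -164/N
√(72*((2 - 5)*D(0, p(2, -1))) + W(g(1))) = √(72*((2 - 5)*1) - 164/1) = √(72*(-3*1) - 164*1) = √(72*(-3) - 164) = √(-216 - 164) = √(-380) = 2*I*√95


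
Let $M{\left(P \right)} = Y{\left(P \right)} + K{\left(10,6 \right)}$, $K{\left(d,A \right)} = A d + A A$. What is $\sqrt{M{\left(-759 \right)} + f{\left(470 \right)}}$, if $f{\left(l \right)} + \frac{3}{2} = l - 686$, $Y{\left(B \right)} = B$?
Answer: $\frac{i \sqrt{3522}}{2} \approx 29.673 i$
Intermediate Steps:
$K{\left(d,A \right)} = A^{2} + A d$ ($K{\left(d,A \right)} = A d + A^{2} = A^{2} + A d$)
$f{\left(l \right)} = - \frac{1375}{2} + l$ ($f{\left(l \right)} = - \frac{3}{2} + \left(l - 686\right) = - \frac{3}{2} + \left(-686 + l\right) = - \frac{1375}{2} + l$)
$M{\left(P \right)} = 96 + P$ ($M{\left(P \right)} = P + 6 \left(6 + 10\right) = P + 6 \cdot 16 = P + 96 = 96 + P$)
$\sqrt{M{\left(-759 \right)} + f{\left(470 \right)}} = \sqrt{\left(96 - 759\right) + \left(- \frac{1375}{2} + 470\right)} = \sqrt{-663 - \frac{435}{2}} = \sqrt{- \frac{1761}{2}} = \frac{i \sqrt{3522}}{2}$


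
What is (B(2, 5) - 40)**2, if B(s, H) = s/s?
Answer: 1521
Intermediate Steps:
B(s, H) = 1
(B(2, 5) - 40)**2 = (1 - 40)**2 = (-39)**2 = 1521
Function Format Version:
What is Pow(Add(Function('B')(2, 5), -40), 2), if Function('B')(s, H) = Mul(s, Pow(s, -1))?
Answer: 1521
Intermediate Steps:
Function('B')(s, H) = 1
Pow(Add(Function('B')(2, 5), -40), 2) = Pow(Add(1, -40), 2) = Pow(-39, 2) = 1521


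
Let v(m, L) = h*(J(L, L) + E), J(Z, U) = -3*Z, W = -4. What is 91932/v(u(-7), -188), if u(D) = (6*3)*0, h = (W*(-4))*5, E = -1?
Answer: 22983/11260 ≈ 2.0411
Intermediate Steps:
h = 80 (h = -4*(-4)*5 = 16*5 = 80)
u(D) = 0 (u(D) = 18*0 = 0)
v(m, L) = -80 - 240*L (v(m, L) = 80*(-3*L - 1) = 80*(-1 - 3*L) = -80 - 240*L)
91932/v(u(-7), -188) = 91932/(-80 - 240*(-188)) = 91932/(-80 + 45120) = 91932/45040 = 91932*(1/45040) = 22983/11260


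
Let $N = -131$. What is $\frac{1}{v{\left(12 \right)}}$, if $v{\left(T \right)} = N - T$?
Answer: $- \frac{1}{143} \approx -0.006993$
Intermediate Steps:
$v{\left(T \right)} = -131 - T$
$\frac{1}{v{\left(12 \right)}} = \frac{1}{-131 - 12} = \frac{1}{-143} = - \frac{1}{143}$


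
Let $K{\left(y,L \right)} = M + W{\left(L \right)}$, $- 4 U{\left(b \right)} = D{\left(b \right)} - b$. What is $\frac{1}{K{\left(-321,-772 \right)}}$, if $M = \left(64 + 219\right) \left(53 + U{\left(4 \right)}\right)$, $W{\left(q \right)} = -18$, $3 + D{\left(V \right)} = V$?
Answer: $\frac{4}{60773} \approx 6.5819 \cdot 10^{-5}$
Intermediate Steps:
$D{\left(V \right)} = -3 + V$
$U{\left(b \right)} = \frac{3}{4}$ ($U{\left(b \right)} = - \frac{\left(-3 + b\right) - b}{4} = \left(- \frac{1}{4}\right) \left(-3\right) = \frac{3}{4}$)
$M = \frac{60845}{4}$ ($M = \left(64 + 219\right) \left(53 + \frac{3}{4}\right) = 283 \cdot \frac{215}{4} = \frac{60845}{4} \approx 15211.0$)
$K{\left(y,L \right)} = \frac{60773}{4}$ ($K{\left(y,L \right)} = \frac{60845}{4} - 18 = \frac{60773}{4}$)
$\frac{1}{K{\left(-321,-772 \right)}} = \frac{1}{\frac{60773}{4}} = \frac{4}{60773}$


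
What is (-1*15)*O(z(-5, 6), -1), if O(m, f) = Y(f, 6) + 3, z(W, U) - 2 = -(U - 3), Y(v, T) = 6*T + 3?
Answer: -630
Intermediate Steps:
Y(v, T) = 3 + 6*T
z(W, U) = 5 - U (z(W, U) = 2 - (U - 3) = 2 - (-3 + U) = 2 + (3 - U) = 5 - U)
O(m, f) = 42 (O(m, f) = (3 + 6*6) + 3 = (3 + 36) + 3 = 39 + 3 = 42)
(-1*15)*O(z(-5, 6), -1) = -1*15*42 = -15*42 = -630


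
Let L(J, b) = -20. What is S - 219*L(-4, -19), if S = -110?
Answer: 4270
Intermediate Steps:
S - 219*L(-4, -19) = -110 - 219*(-20) = -110 + 4380 = 4270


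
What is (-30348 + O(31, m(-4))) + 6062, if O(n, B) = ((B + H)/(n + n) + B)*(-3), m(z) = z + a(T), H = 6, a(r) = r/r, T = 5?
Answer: -1505183/62 ≈ -24277.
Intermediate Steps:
a(r) = 1
m(z) = 1 + z (m(z) = z + 1 = 1 + z)
O(n, B) = -3*B - 3*(6 + B)/(2*n) (O(n, B) = ((B + 6)/(n + n) + B)*(-3) = ((6 + B)/((2*n)) + B)*(-3) = ((6 + B)*(1/(2*n)) + B)*(-3) = ((6 + B)/(2*n) + B)*(-3) = (B + (6 + B)/(2*n))*(-3) = -3*B - 3*(6 + B)/(2*n))
(-30348 + O(31, m(-4))) + 6062 = (-30348 + (3/2)*(-6 - (1 - 4) - 2*(1 - 4)*31)/31) + 6062 = (-30348 + (3/2)*(1/31)*(-6 - 1*(-3) - 2*(-3)*31)) + 6062 = (-30348 + (3/2)*(1/31)*(-6 + 3 + 186)) + 6062 = (-30348 + (3/2)*(1/31)*183) + 6062 = (-30348 + 549/62) + 6062 = -1881027/62 + 6062 = -1505183/62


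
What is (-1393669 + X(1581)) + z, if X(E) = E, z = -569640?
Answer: -1961728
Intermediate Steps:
(-1393669 + X(1581)) + z = (-1393669 + 1581) - 569640 = -1392088 - 569640 = -1961728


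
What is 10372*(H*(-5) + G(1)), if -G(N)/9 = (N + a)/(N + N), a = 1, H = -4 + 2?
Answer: 10372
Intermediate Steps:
H = -2
G(N) = -9*(1 + N)/(2*N) (G(N) = -9*(N + 1)/(N + N) = -9*(1 + N)/(2*N))
10372*(H*(-5) + G(1)) = 10372*(-2*(-5) + (9/2)*(-1 - 1*1)/1) = 10372*(10 + (9/2)*1*(-1 - 1)) = 10372*(10 + (9/2)*1*(-2)) = 10372*(10 - 9) = 10372*1 = 10372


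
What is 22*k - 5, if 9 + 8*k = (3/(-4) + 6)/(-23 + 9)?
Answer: -985/32 ≈ -30.781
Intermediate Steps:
k = -75/64 (k = -9/8 + ((3/(-4) + 6)/(-23 + 9))/8 = -9/8 + ((3*(-1/4) + 6)/(-14))/8 = -9/8 + ((-3/4 + 6)*(-1/14))/8 = -9/8 + ((21/4)*(-1/14))/8 = -9/8 + (1/8)*(-3/8) = -9/8 - 3/64 = -75/64 ≈ -1.1719)
22*k - 5 = 22*(-75/64) - 5 = -825/32 - 5 = -985/32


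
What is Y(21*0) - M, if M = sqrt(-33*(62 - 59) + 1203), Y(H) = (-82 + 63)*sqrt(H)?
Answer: -4*sqrt(69) ≈ -33.227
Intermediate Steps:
Y(H) = -19*sqrt(H)
M = 4*sqrt(69) (M = sqrt(-33*3 + 1203) = sqrt(-99 + 1203) = sqrt(1104) = 4*sqrt(69) ≈ 33.227)
Y(21*0) - M = -19*sqrt(21*0) - 4*sqrt(69) = -19*sqrt(0) - 4*sqrt(69) = -19*0 - 4*sqrt(69) = 0 - 4*sqrt(69) = -4*sqrt(69)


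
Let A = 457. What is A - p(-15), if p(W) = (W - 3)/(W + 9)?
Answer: 454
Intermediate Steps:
p(W) = (-3 + W)/(9 + W)
A - p(-15) = 457 - (-3 - 15)/(9 - 15) = 457 - (-18)/(-6) = 457 - (-1)*(-18)/6 = 457 - 1*3 = 457 - 3 = 454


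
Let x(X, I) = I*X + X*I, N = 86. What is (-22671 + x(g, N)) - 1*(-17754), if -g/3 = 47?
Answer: -29169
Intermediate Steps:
g = -141 (g = -3*47 = -141)
x(X, I) = 2*I*X (x(X, I) = I*X + I*X = 2*I*X)
(-22671 + x(g, N)) - 1*(-17754) = (-22671 + 2*86*(-141)) - 1*(-17754) = (-22671 - 24252) + 17754 = -46923 + 17754 = -29169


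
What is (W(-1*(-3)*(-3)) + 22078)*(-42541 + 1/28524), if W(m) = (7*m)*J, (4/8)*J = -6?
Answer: -13853838577411/14262 ≈ -9.7138e+8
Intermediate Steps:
J = -12 (J = 2*(-6) = -12)
W(m) = -84*m (W(m) = (7*m)*(-12) = -84*m)
(W(-1*(-3)*(-3)) + 22078)*(-42541 + 1/28524) = (-84*(-1*(-3))*(-3) + 22078)*(-42541 + 1/28524) = (-252*(-3) + 22078)*(-42541 + 1/28524) = (-84*(-9) + 22078)*(-1213439483/28524) = (756 + 22078)*(-1213439483/28524) = 22834*(-1213439483/28524) = -13853838577411/14262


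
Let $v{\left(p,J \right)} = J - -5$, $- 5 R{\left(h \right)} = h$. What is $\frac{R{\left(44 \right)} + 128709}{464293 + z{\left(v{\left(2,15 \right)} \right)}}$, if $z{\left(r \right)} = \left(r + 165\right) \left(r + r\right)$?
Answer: $\frac{643501}{2358465} \approx 0.27285$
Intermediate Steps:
$R{\left(h \right)} = - \frac{h}{5}$
$v{\left(p,J \right)} = 5 + J$ ($v{\left(p,J \right)} = J + 5 = 5 + J$)
$z{\left(r \right)} = 2 r \left(165 + r\right)$ ($z{\left(r \right)} = \left(165 + r\right) 2 r = 2 r \left(165 + r\right)$)
$\frac{R{\left(44 \right)} + 128709}{464293 + z{\left(v{\left(2,15 \right)} \right)}} = \frac{\left(- \frac{1}{5}\right) 44 + 128709}{464293 + 2 \left(5 + 15\right) \left(165 + \left(5 + 15\right)\right)} = \frac{- \frac{44}{5} + 128709}{464293 + 2 \cdot 20 \left(165 + 20\right)} = \frac{643501}{5 \left(464293 + 2 \cdot 20 \cdot 185\right)} = \frac{643501}{5 \left(464293 + 7400\right)} = \frac{643501}{5 \cdot 471693} = \frac{643501}{5} \cdot \frac{1}{471693} = \frac{643501}{2358465}$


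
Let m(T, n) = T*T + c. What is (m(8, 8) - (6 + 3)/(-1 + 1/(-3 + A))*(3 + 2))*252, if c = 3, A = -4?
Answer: 53613/2 ≈ 26807.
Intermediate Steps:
m(T, n) = 3 + T² (m(T, n) = T*T + 3 = T² + 3 = 3 + T²)
(m(8, 8) - (6 + 3)/(-1 + 1/(-3 + A))*(3 + 2))*252 = ((3 + 8²) - (6 + 3)/(-1 + 1/(-3 - 4))*(3 + 2))*252 = ((3 + 64) - 9/(-1 + 1/(-7))*5)*252 = (67 - 9/(-1 - ⅐)*5)*252 = (67 - 9/(-8/7)*5)*252 = (67 - 9*(-7/8)*5)*252 = (67 - (-63)*5/8)*252 = (67 - 1*(-315/8))*252 = (67 + 315/8)*252 = (851/8)*252 = 53613/2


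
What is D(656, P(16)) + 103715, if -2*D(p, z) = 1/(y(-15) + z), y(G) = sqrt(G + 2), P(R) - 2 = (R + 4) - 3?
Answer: 77578801/748 + I*sqrt(13)/748 ≈ 1.0372e+5 + 0.0048203*I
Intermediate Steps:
P(R) = 3 + R (P(R) = 2 + ((R + 4) - 3) = 2 + ((4 + R) - 3) = 2 + (1 + R) = 3 + R)
y(G) = sqrt(2 + G)
D(p, z) = -1/(2*(z + I*sqrt(13))) (D(p, z) = -1/(2*(sqrt(2 - 15) + z)) = -1/(2*(sqrt(-13) + z)) = -1/(2*(I*sqrt(13) + z)) = -1/(2*(z + I*sqrt(13))))
D(656, P(16)) + 103715 = -1/(2*(3 + 16) + 2*I*sqrt(13)) + 103715 = -1/(2*19 + 2*I*sqrt(13)) + 103715 = -1/(38 + 2*I*sqrt(13)) + 103715 = 103715 - 1/(38 + 2*I*sqrt(13))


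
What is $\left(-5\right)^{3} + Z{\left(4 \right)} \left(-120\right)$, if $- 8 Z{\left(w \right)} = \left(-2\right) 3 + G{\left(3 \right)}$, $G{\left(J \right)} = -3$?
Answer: $-260$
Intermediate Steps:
$Z{\left(w \right)} = \frac{9}{8}$ ($Z{\left(w \right)} = - \frac{\left(-2\right) 3 - 3}{8} = - \frac{-6 - 3}{8} = \left(- \frac{1}{8}\right) \left(-9\right) = \frac{9}{8}$)
$\left(-5\right)^{3} + Z{\left(4 \right)} \left(-120\right) = \left(-5\right)^{3} + \frac{9}{8} \left(-120\right) = -125 - 135 = -260$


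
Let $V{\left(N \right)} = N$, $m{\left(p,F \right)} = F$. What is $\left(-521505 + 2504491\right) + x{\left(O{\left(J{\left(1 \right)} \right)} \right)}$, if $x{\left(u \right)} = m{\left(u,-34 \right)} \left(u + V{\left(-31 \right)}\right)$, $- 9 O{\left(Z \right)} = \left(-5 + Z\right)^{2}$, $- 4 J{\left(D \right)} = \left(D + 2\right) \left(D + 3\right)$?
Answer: $\frac{17858536}{9} \approx 1.9843 \cdot 10^{6}$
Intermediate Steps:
$J{\left(D \right)} = - \frac{\left(2 + D\right) \left(3 + D\right)}{4}$ ($J{\left(D \right)} = - \frac{\left(D + 2\right) \left(D + 3\right)}{4} = - \frac{\left(2 + D\right) \left(3 + D\right)}{4}$)
$O{\left(Z \right)} = - \frac{\left(-5 + Z\right)^{2}}{9}$
$x{\left(u \right)} = 1054 - 34 u$ ($x{\left(u \right)} = - 34 \left(u - 31\right) = - 34 \left(-31 + u\right) = 1054 - 34 u$)
$\left(-521505 + 2504491\right) + x{\left(O{\left(J{\left(1 \right)} \right)} \right)} = \left(-521505 + 2504491\right) + \left(1054 - 34 \left(- \frac{\left(-5 - \left(\frac{11}{4} + \frac{1}{4}\right)\right)^{2}}{9}\right)\right) = 1982986 + \left(1054 - 34 \left(- \frac{\left(-5 - 3\right)^{2}}{9}\right)\right) = 1982986 + \left(1054 - 34 \left(- \frac{\left(-8\right)^{2}}{9}\right)\right) = 1982986 + \left(1054 - 34 \left(\left(- \frac{1}{9}\right) 64\right)\right) = 1982986 + \left(1054 - - \frac{2176}{9}\right) = 1982986 + \left(1054 + \frac{2176}{9}\right) = 1982986 + \frac{11662}{9} = \frac{17858536}{9}$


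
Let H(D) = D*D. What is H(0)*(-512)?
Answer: 0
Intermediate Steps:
H(D) = D²
H(0)*(-512) = 0²*(-512) = 0*(-512) = 0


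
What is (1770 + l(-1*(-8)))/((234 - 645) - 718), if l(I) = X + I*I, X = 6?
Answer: -1840/1129 ≈ -1.6298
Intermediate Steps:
l(I) = 6 + I² (l(I) = 6 + I*I = 6 + I²)
(1770 + l(-1*(-8)))/((234 - 645) - 718) = (1770 + (6 + (-1*(-8))²))/((234 - 645) - 718) = (1770 + (6 + 8²))/(-411 - 718) = (1770 + (6 + 64))/(-1129) = (1770 + 70)*(-1/1129) = 1840*(-1/1129) = -1840/1129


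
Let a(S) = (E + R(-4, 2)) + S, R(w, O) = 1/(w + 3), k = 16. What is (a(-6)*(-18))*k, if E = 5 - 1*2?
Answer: 1152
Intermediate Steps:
E = 3 (E = 5 - 2 = 3)
R(w, O) = 1/(3 + w)
a(S) = 2 + S (a(S) = (3 + 1/(3 - 4)) + S = (3 + 1/(-1)) + S = (3 - 1) + S = 2 + S)
(a(-6)*(-18))*k = ((2 - 6)*(-18))*16 = -4*(-18)*16 = 72*16 = 1152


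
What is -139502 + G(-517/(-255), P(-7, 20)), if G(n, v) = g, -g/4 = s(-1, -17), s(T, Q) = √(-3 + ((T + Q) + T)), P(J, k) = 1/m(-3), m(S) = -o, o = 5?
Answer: -139502 - 4*I*√22 ≈ -1.395e+5 - 18.762*I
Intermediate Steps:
m(S) = -5 (m(S) = -1*5 = -5)
P(J, k) = -⅕ (P(J, k) = 1/(-5) = -⅕)
s(T, Q) = √(-3 + Q + 2*T) (s(T, Q) = √(-3 + ((Q + T) + T)) = √(-3 + (Q + 2*T)) = √(-3 + Q + 2*T))
g = -4*I*√22 (g = -4*√(-3 - 17 + 2*(-1)) = -4*√(-3 - 17 - 2) = -4*I*√22 ≈ -18.762*I)
G(n, v) = -4*I*√22
-139502 + G(-517/(-255), P(-7, 20)) = -139502 - 4*I*√22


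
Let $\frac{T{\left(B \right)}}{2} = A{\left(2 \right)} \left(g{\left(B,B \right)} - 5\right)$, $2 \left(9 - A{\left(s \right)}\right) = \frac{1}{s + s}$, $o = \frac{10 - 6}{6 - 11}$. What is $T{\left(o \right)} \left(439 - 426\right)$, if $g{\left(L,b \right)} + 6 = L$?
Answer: $- \frac{54457}{20} \approx -2722.9$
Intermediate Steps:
$o = - \frac{4}{5}$ ($o = \frac{4}{-5} = 4 \left(- \frac{1}{5}\right) = - \frac{4}{5} \approx -0.8$)
$A{\left(s \right)} = 9 - \frac{1}{4 s}$ ($A{\left(s \right)} = 9 - \frac{1}{2 \left(s + s\right)} = 9 - \frac{1}{2 \cdot 2 s} = 9 - \frac{\frac{1}{2} \frac{1}{s}}{2} = 9 - \frac{1}{4 s}$)
$g{\left(L,b \right)} = -6 + L$
$T{\left(B \right)} = - \frac{781}{4} + \frac{71 B}{4}$ ($T{\left(B \right)} = 2 \left(9 - \frac{1}{4 \cdot 2}\right) \left(\left(-6 + B\right) - 5\right) = 2 \left(9 - \frac{1}{8}\right) \left(-11 + B\right) = 2 \frac{71 \left(-11 + B\right)}{8} = 2 \left(- \frac{781}{8} + \frac{71 B}{8}\right) = - \frac{781}{4} + \frac{71 B}{4}$)
$T{\left(o \right)} \left(439 - 426\right) = \left(- \frac{781}{4} + \frac{71}{4} \left(- \frac{4}{5}\right)\right) \left(439 - 426\right) = \left(- \frac{781}{4} - \frac{71}{5}\right) 13 = \left(- \frac{4189}{20}\right) 13 = - \frac{54457}{20}$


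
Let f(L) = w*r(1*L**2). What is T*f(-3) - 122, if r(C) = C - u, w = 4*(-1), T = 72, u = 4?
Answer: -1562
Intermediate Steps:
w = -4
r(C) = -4 + C (r(C) = C - 1*4 = C - 4 = -4 + C)
f(L) = 16 - 4*L**2 (f(L) = -4*(-4 + 1*L**2) = -4*(-4 + L**2) = 16 - 4*L**2)
T*f(-3) - 122 = 72*(16 - 4*(-3)**2) - 122 = 72*(16 - 4*9) - 122 = 72*(16 - 36) - 122 = 72*(-20) - 122 = -1440 - 122 = -1562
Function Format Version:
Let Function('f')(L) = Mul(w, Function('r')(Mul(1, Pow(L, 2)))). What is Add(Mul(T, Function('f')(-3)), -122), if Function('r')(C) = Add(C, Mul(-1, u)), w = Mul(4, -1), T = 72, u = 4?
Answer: -1562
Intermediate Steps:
w = -4
Function('r')(C) = Add(-4, C) (Function('r')(C) = Add(C, Mul(-1, 4)) = Add(C, -4) = Add(-4, C))
Function('f')(L) = Add(16, Mul(-4, Pow(L, 2))) (Function('f')(L) = Mul(-4, Add(-4, Mul(1, Pow(L, 2)))) = Mul(-4, Add(-4, Pow(L, 2))) = Add(16, Mul(-4, Pow(L, 2))))
Add(Mul(T, Function('f')(-3)), -122) = Add(Mul(72, Add(16, Mul(-4, Pow(-3, 2)))), -122) = Add(Mul(72, Add(16, Mul(-4, 9))), -122) = Add(Mul(72, Add(16, -36)), -122) = Add(Mul(72, -20), -122) = Add(-1440, -122) = -1562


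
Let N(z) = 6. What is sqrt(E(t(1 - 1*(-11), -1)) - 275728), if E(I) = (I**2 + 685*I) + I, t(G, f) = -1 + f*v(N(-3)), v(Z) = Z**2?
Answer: I*sqrt(299741) ≈ 547.49*I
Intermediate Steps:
t(G, f) = -1 + 36*f (t(G, f) = -1 + f*6**2 = -1 + f*36 = -1 + 36*f)
E(I) = I**2 + 686*I
sqrt(E(t(1 - 1*(-11), -1)) - 275728) = sqrt((-1 + 36*(-1))*(686 + (-1 + 36*(-1))) - 275728) = sqrt((-1 - 36)*(686 + (-1 - 36)) - 275728) = sqrt(-37*(686 - 37) - 275728) = sqrt(-37*649 - 275728) = sqrt(-24013 - 275728) = sqrt(-299741) = I*sqrt(299741)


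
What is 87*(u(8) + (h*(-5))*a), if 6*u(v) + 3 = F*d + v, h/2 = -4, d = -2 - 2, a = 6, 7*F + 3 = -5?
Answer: 294263/14 ≈ 21019.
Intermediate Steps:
F = -8/7 (F = -3/7 + (1/7)*(-5) = -3/7 - 5/7 = -8/7 ≈ -1.1429)
d = -4
h = -8 (h = 2*(-4) = -8)
u(v) = 11/42 + v/6 (u(v) = -1/2 + (-8/7*(-4) + v)/6 = -1/2 + (32/7 + v)/6 = -1/2 + (16/21 + v/6) = 11/42 + v/6)
87*(u(8) + (h*(-5))*a) = 87*((11/42 + (1/6)*8) - 8*(-5)*6) = 87*((11/42 + 4/3) + 40*6) = 87*(67/42 + 240) = 87*(10147/42) = 294263/14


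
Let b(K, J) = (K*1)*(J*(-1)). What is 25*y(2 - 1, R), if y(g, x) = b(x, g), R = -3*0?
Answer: 0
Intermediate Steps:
R = 0
b(K, J) = -J*K (b(K, J) = K*(-J) = -J*K)
y(g, x) = -g*x
25*y(2 - 1, R) = 25*(-1*(2 - 1)*0) = 25*(-1*1*0) = 25*0 = 0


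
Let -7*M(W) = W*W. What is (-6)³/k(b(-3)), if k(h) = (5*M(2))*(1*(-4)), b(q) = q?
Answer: -189/10 ≈ -18.900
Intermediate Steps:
M(W) = -W²/7 (M(W) = -W*W/7 = -W²/7)
k(h) = 80/7 (k(h) = (5*(-⅐*2²))*(1*(-4)) = (5*(-⅐*4))*(-4) = (5*(-4/7))*(-4) = -20/7*(-4) = 80/7)
(-6)³/k(b(-3)) = (-6)³/(80/7) = -216*7/80 = -189/10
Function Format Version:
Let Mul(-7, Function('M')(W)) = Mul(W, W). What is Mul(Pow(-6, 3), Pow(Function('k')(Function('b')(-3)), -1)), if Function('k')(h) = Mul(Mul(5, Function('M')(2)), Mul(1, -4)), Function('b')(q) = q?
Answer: Rational(-189, 10) ≈ -18.900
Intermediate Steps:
Function('M')(W) = Mul(Rational(-1, 7), Pow(W, 2)) (Function('M')(W) = Mul(Rational(-1, 7), Mul(W, W)) = Mul(Rational(-1, 7), Pow(W, 2)))
Function('k')(h) = Rational(80, 7) (Function('k')(h) = Mul(Mul(5, Mul(Rational(-1, 7), Pow(2, 2))), Mul(1, -4)) = Mul(Mul(5, Mul(Rational(-1, 7), 4)), -4) = Mul(Mul(5, Rational(-4, 7)), -4) = Mul(Rational(-20, 7), -4) = Rational(80, 7))
Mul(Pow(-6, 3), Pow(Function('k')(Function('b')(-3)), -1)) = Mul(Pow(-6, 3), Pow(Rational(80, 7), -1)) = Mul(-216, Rational(7, 80)) = Rational(-189, 10)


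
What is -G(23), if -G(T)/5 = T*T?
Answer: 2645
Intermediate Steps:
G(T) = -5*T² (G(T) = -5*T*T = -5*T²)
-G(23) = -(-5)*23² = -(-5)*529 = -1*(-2645) = 2645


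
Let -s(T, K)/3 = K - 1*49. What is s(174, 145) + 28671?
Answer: 28383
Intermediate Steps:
s(T, K) = 147 - 3*K (s(T, K) = -3*(K - 1*49) = -3*(K - 49) = -3*(-49 + K) = 147 - 3*K)
s(174, 145) + 28671 = (147 - 3*145) + 28671 = (147 - 435) + 28671 = -288 + 28671 = 28383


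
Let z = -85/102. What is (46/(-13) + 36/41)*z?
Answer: 3545/1599 ≈ 2.2170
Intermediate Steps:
z = -5/6 (z = -85*1/102 = -5/6 ≈ -0.83333)
(46/(-13) + 36/41)*z = (46/(-13) + 36/41)*(-5/6) = (46*(-1/13) + 36*(1/41))*(-5/6) = (-46/13 + 36/41)*(-5/6) = -1418/533*(-5/6) = 3545/1599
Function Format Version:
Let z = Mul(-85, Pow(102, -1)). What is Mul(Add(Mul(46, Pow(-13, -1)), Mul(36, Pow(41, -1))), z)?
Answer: Rational(3545, 1599) ≈ 2.2170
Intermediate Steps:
z = Rational(-5, 6) (z = Mul(-85, Rational(1, 102)) = Rational(-5, 6) ≈ -0.83333)
Mul(Add(Mul(46, Pow(-13, -1)), Mul(36, Pow(41, -1))), z) = Mul(Add(Mul(46, Pow(-13, -1)), Mul(36, Pow(41, -1))), Rational(-5, 6)) = Mul(Add(Mul(46, Rational(-1, 13)), Mul(36, Rational(1, 41))), Rational(-5, 6)) = Mul(Add(Rational(-46, 13), Rational(36, 41)), Rational(-5, 6)) = Mul(Rational(-1418, 533), Rational(-5, 6)) = Rational(3545, 1599)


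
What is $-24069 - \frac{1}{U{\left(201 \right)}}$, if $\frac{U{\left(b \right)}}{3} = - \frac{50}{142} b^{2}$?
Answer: $- \frac{72930875104}{3030075} \approx -24069.0$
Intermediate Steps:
$U{\left(b \right)} = - \frac{75 b^{2}}{71}$ ($U{\left(b \right)} = 3 - \frac{50}{142} b^{2} = 3 \left(-50\right) \frac{1}{142} b^{2} = 3 \left(- \frac{25 b^{2}}{71}\right) = - \frac{75 b^{2}}{71}$)
$-24069 - \frac{1}{U{\left(201 \right)}} = -24069 - \frac{1}{\left(- \frac{75}{71}\right) 201^{2}} = -24069 - \frac{1}{\left(- \frac{75}{71}\right) 40401} = -24069 - \frac{1}{- \frac{3030075}{71}} = -24069 - - \frac{71}{3030075} = -24069 + \frac{71}{3030075} = - \frac{72930875104}{3030075}$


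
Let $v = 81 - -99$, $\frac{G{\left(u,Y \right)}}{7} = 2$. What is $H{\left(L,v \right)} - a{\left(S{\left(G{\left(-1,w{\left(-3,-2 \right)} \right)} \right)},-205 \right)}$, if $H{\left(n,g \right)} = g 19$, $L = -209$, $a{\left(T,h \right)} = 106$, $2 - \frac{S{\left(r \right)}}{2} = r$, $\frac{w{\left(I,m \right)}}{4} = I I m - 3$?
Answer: $3314$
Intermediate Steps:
$w{\left(I,m \right)} = -12 + 4 m I^{2}$ ($w{\left(I,m \right)} = 4 \left(I I m - 3\right) = 4 \left(I^{2} m - 3\right) = 4 \left(m I^{2} - 3\right) = 4 \left(-3 + m I^{2}\right) = -12 + 4 m I^{2}$)
$G{\left(u,Y \right)} = 14$ ($G{\left(u,Y \right)} = 7 \cdot 2 = 14$)
$S{\left(r \right)} = 4 - 2 r$
$v = 180$ ($v = 81 + 99 = 180$)
$H{\left(n,g \right)} = 19 g$
$H{\left(L,v \right)} - a{\left(S{\left(G{\left(-1,w{\left(-3,-2 \right)} \right)} \right)},-205 \right)} = 19 \cdot 180 - 106 = 3420 - 106 = 3314$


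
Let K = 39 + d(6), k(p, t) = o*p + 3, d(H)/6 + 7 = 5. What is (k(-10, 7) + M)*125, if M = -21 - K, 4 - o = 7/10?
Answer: -9750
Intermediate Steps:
o = 33/10 (o = 4 - 7/10 = 33/10 ≈ 3.3000)
d(H) = -12 (d(H) = -42 + 6*5 = -42 + 30 = -12)
k(p, t) = 3 + 33*p/10 (k(p, t) = 33*p/10 + 3 = 3 + 33*p/10)
K = 27 (K = 39 - 12 = 27)
M = -48 (M = -21 - 1*27 = -21 - 27 = -48)
(k(-10, 7) + M)*125 = ((3 + (33/10)*(-10)) - 48)*125 = ((3 - 33) - 48)*125 = (-30 - 48)*125 = -78*125 = -9750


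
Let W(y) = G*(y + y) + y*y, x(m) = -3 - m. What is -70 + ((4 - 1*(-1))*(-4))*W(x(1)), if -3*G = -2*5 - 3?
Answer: 910/3 ≈ 303.33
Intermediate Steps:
G = 13/3 (G = -(-2*5 - 3)/3 = -(-10 - 3)/3 = -⅓*(-13) = 13/3 ≈ 4.3333)
W(y) = y² + 26*y/3 (W(y) = 13*(y + y)/3 + y*y = 13*(2*y)/3 + y² = 26*y/3 + y² = y² + 26*y/3)
-70 + ((4 - 1*(-1))*(-4))*W(x(1)) = -70 + ((4 - 1*(-1))*(-4))*((-3 - 1*1)*(26 + 3*(-3 - 1*1))/3) = -70 + ((4 + 1)*(-4))*((-3 - 1)*(26 + 3*(-3 - 1))/3) = -70 + (5*(-4))*((⅓)*(-4)*(26 + 3*(-4))) = -70 - 20*(-4)*(26 - 12)/3 = -70 - 20*(-4)*14/3 = -70 - 20*(-56/3) = -70 + 1120/3 = 910/3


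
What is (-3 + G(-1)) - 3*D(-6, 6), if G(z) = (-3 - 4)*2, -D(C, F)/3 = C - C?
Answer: -17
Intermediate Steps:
D(C, F) = 0 (D(C, F) = -3*(C - C) = -3*0 = 0)
G(z) = -14 (G(z) = -7*2 = -14)
(-3 + G(-1)) - 3*D(-6, 6) = (-3 - 14) - 3*0 = -17 + 0 = -17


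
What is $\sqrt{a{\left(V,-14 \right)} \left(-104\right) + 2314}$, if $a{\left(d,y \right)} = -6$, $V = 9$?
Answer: $\sqrt{2938} \approx 54.203$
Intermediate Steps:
$\sqrt{a{\left(V,-14 \right)} \left(-104\right) + 2314} = \sqrt{\left(-6\right) \left(-104\right) + 2314} = \sqrt{624 + 2314} = \sqrt{2938}$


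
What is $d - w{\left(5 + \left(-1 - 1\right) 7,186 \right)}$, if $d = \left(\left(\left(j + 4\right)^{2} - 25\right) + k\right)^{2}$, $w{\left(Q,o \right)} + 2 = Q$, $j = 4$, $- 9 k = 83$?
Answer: $\frac{72715}{81} \approx 897.72$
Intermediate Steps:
$k = - \frac{83}{9}$ ($k = \left(- \frac{1}{9}\right) 83 = - \frac{83}{9} \approx -9.2222$)
$w{\left(Q,o \right)} = -2 + Q$
$d = \frac{71824}{81}$ ($d = \left(\left(\left(4 + 4\right)^{2} - 25\right) - \frac{83}{9}\right)^{2} = \left(\left(8^{2} - 25\right) - \frac{83}{9}\right)^{2} = \left(\left(64 - 25\right) - \frac{83}{9}\right)^{2} = \left(39 - \frac{83}{9}\right)^{2} = \left(\frac{268}{9}\right)^{2} = \frac{71824}{81} \approx 886.72$)
$d - w{\left(5 + \left(-1 - 1\right) 7,186 \right)} = \frac{71824}{81} - \left(-2 + \left(5 + \left(-1 - 1\right) 7\right)\right) = \frac{71824}{81} - \left(-2 + \left(5 - 14\right)\right) = \frac{71824}{81} - \left(-2 - 9\right) = \frac{71824}{81} - -11 = \frac{71824}{81} + 11 = \frac{72715}{81}$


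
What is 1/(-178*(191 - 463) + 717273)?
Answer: 1/765689 ≈ 1.3060e-6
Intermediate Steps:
1/(-178*(191 - 463) + 717273) = 1/(-178*(-272) + 717273) = 1/(48416 + 717273) = 1/765689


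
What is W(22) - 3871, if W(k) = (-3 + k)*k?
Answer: -3453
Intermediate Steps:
W(k) = k*(-3 + k)
W(22) - 3871 = 22*(-3 + 22) - 3871 = 22*19 - 3871 = 418 - 3871 = -3453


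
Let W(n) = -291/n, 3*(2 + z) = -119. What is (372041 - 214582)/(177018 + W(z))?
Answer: 19682375/22128123 ≈ 0.88947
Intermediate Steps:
z = -125/3 (z = -2 + (⅓)*(-119) = -2 - 119/3 = -125/3 ≈ -41.667)
(372041 - 214582)/(177018 + W(z)) = (372041 - 214582)/(177018 - 291/(-125/3)) = 157459/(177018 - 291*(-3/125)) = 157459/(177018 + 873/125) = 157459/(22128123/125) = 157459*(125/22128123) = 19682375/22128123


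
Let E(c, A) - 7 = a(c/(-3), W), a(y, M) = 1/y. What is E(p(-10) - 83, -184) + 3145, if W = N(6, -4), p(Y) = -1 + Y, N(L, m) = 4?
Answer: 296291/94 ≈ 3152.0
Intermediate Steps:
W = 4
E(c, A) = 7 - 3/c (E(c, A) = 7 + 1/(c/(-3)) = 7 + 1/(c*(-⅓)) = 7 + 1/(-c/3) = 7 - 3/c)
E(p(-10) - 83, -184) + 3145 = (7 - 3/((-1 - 10) - 83)) + 3145 = (7 - 3/(-11 - 83)) + 3145 = (7 - 3/(-94)) + 3145 = (7 - 3*(-1/94)) + 3145 = (7 + 3/94) + 3145 = 661/94 + 3145 = 296291/94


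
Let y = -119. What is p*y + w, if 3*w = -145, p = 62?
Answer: -22279/3 ≈ -7426.3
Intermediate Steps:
w = -145/3 (w = (⅓)*(-145) = -145/3 ≈ -48.333)
p*y + w = 62*(-119) - 145/3 = -7378 - 145/3 = -22279/3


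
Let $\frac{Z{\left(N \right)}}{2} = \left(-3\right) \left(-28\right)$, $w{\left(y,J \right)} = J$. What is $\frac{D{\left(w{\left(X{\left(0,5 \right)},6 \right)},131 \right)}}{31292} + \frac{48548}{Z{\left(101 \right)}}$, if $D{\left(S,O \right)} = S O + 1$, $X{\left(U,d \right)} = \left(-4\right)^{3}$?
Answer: $\frac{189912029}{657132} \approx 289.0$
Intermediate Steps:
$X{\left(U,d \right)} = -64$
$Z{\left(N \right)} = 168$ ($Z{\left(N \right)} = 2 \left(\left(-3\right) \left(-28\right)\right) = 2 \cdot 84 = 168$)
$D{\left(S,O \right)} = 1 + O S$ ($D{\left(S,O \right)} = O S + 1 = 1 + O S$)
$\frac{D{\left(w{\left(X{\left(0,5 \right)},6 \right)},131 \right)}}{31292} + \frac{48548}{Z{\left(101 \right)}} = \frac{1 + 131 \cdot 6}{31292} + \frac{48548}{168} = \left(1 + 786\right) \frac{1}{31292} + 48548 \cdot \frac{1}{168} = 787 \cdot \frac{1}{31292} + \frac{12137}{42} = \frac{787}{31292} + \frac{12137}{42} = \frac{189912029}{657132}$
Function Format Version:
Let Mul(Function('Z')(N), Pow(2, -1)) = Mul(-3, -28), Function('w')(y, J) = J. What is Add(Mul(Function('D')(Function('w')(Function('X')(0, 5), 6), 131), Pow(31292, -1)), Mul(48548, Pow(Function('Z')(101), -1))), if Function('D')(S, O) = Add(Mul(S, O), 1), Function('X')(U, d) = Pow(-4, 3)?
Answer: Rational(189912029, 657132) ≈ 289.00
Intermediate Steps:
Function('X')(U, d) = -64
Function('Z')(N) = 168 (Function('Z')(N) = Mul(2, Mul(-3, -28)) = Mul(2, 84) = 168)
Function('D')(S, O) = Add(1, Mul(O, S)) (Function('D')(S, O) = Add(Mul(O, S), 1) = Add(1, Mul(O, S)))
Add(Mul(Function('D')(Function('w')(Function('X')(0, 5), 6), 131), Pow(31292, -1)), Mul(48548, Pow(Function('Z')(101), -1))) = Add(Mul(Add(1, Mul(131, 6)), Pow(31292, -1)), Mul(48548, Pow(168, -1))) = Add(Mul(Add(1, 786), Rational(1, 31292)), Mul(48548, Rational(1, 168))) = Add(Mul(787, Rational(1, 31292)), Rational(12137, 42)) = Add(Rational(787, 31292), Rational(12137, 42)) = Rational(189912029, 657132)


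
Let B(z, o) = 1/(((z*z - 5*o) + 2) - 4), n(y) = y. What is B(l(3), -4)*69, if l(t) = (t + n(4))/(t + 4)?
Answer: 69/19 ≈ 3.6316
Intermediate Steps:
l(t) = 1 (l(t) = (t + 4)/(t + 4) = (4 + t)/(4 + t) = 1)
B(z, o) = 1/(-2 + z**2 - 5*o) (B(z, o) = 1/(((z**2 - 5*o) + 2) - 4) = 1/((2 + z**2 - 5*o) - 4) = 1/(-2 + z**2 - 5*o))
B(l(3), -4)*69 = 69/(-2 + 1**2 - 5*(-4)) = 69/(-2 + 1 + 20) = 69/19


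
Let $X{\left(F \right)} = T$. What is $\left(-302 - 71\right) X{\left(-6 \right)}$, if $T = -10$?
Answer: $3730$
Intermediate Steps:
$X{\left(F \right)} = -10$
$\left(-302 - 71\right) X{\left(-6 \right)} = \left(-302 - 71\right) \left(-10\right) = \left(-373\right) \left(-10\right) = 3730$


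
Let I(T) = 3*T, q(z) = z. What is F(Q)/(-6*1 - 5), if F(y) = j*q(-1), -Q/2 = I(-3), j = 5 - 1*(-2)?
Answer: 7/11 ≈ 0.63636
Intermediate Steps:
j = 7 (j = 5 + 2 = 7)
Q = 18 (Q = -6*(-3) = -2*(-9) = 18)
F(y) = -7 (F(y) = 7*(-1) = -7)
F(Q)/(-6*1 - 5) = -7/(-6*1 - 5) = -7/(-6 - 5) = -7/(-11) = -7*(-1/11) = 7/11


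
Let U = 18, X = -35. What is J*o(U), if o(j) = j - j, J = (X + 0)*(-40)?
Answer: 0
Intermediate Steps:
J = 1400 (J = (-35 + 0)*(-40) = -35*(-40) = 1400)
o(j) = 0
J*o(U) = 1400*0 = 0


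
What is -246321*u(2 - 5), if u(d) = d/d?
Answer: -246321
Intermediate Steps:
u(d) = 1
-246321*u(2 - 5) = -246321*1 = -246321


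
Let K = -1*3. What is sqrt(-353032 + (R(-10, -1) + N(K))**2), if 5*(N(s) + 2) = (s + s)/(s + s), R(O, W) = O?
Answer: I*sqrt(8822319)/5 ≈ 594.05*I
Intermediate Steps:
K = -3
N(s) = -9/5 (N(s) = -2 + ((s + s)/(s + s))/5 = -2 + ((2*s)/((2*s)))/5 = -2 + ((2*s)*(1/(2*s)))/5 = -2 + (1/5)*1 = -2 + 1/5 = -9/5)
sqrt(-353032 + (R(-10, -1) + N(K))**2) = sqrt(-353032 + (-10 - 9/5)**2) = sqrt(-353032 + (-59/5)**2) = sqrt(-353032 + 3481/25) = sqrt(-8822319/25) = I*sqrt(8822319)/5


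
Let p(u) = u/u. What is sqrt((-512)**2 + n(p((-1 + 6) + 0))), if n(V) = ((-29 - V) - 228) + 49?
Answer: sqrt(261935) ≈ 511.80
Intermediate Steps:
p(u) = 1
n(V) = -208 - V (n(V) = (-257 - V) + 49 = -208 - V)
sqrt((-512)**2 + n(p((-1 + 6) + 0))) = sqrt((-512)**2 + (-208 - 1*1)) = sqrt(262144 + (-208 - 1)) = sqrt(262144 - 209) = sqrt(261935)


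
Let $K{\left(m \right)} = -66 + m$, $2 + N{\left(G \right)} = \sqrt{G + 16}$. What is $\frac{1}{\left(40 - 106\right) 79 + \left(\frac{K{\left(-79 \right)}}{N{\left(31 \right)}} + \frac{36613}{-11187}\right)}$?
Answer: $- \frac{28112554702881}{146857587732255958} + \frac{18146600505 \sqrt{47}}{146857587732255958} \approx -0.00019058$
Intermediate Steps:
$N{\left(G \right)} = -2 + \sqrt{16 + G}$ ($N{\left(G \right)} = -2 + \sqrt{G + 16} = -2 + \sqrt{16 + G}$)
$\frac{1}{\left(40 - 106\right) 79 + \left(\frac{K{\left(-79 \right)}}{N{\left(31 \right)}} + \frac{36613}{-11187}\right)} = \frac{1}{\left(40 - 106\right) 79 + \left(\frac{-66 - 79}{-2 + \sqrt{16 + 31}} + \frac{36613}{-11187}\right)} = \frac{1}{\left(-66\right) 79 + \left(- \frac{145}{-2 + \sqrt{47}} + 36613 \left(- \frac{1}{11187}\right)\right)} = \frac{1}{-5214 - \left(\frac{36613}{11187} + \frac{145}{-2 + \sqrt{47}}\right)} = \frac{1}{- \frac{58365631}{11187} - \frac{145}{-2 + \sqrt{47}}}$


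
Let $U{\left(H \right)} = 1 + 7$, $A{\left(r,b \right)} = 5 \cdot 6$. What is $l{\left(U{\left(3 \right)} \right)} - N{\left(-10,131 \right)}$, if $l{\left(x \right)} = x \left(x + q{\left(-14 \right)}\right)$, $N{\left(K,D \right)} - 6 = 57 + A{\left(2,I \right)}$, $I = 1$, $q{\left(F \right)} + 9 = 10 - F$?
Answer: $91$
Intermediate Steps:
$q{\left(F \right)} = 1 - F$ ($q{\left(F \right)} = -9 - \left(-10 + F\right) = 1 - F$)
$A{\left(r,b \right)} = 30$
$N{\left(K,D \right)} = 93$ ($N{\left(K,D \right)} = 6 + \left(57 + 30\right) = 6 + 87 = 93$)
$U{\left(H \right)} = 8$
$l{\left(x \right)} = x \left(15 + x\right)$ ($l{\left(x \right)} = x \left(x + \left(1 - -14\right)\right) = x \left(x + \left(1 + 14\right)\right) = x \left(x + 15\right) = x \left(15 + x\right)$)
$l{\left(U{\left(3 \right)} \right)} - N{\left(-10,131 \right)} = 8 \left(15 + 8\right) - 93 = 8 \cdot 23 - 93 = 184 - 93 = 91$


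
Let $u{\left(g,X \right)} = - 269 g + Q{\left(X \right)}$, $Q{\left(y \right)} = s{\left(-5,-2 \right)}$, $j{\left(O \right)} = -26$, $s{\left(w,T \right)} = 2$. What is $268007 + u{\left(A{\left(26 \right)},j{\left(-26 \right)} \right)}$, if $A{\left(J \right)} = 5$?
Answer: $266664$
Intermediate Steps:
$Q{\left(y \right)} = 2$
$u{\left(g,X \right)} = 2 - 269 g$ ($u{\left(g,X \right)} = - 269 g + 2 = 2 - 269 g$)
$268007 + u{\left(A{\left(26 \right)},j{\left(-26 \right)} \right)} = 268007 + \left(2 - 1345\right) = 268007 - 1343 = 266664$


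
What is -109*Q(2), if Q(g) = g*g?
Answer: -436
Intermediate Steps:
Q(g) = g²
-109*Q(2) = -109*2² = -109*4 = -436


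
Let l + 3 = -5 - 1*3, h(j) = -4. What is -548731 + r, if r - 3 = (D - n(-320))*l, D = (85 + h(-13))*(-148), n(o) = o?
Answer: -420380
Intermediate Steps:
l = -11 (l = -3 + (-5 - 1*3) = -3 + (-5 - 3) = -3 - 8 = -11)
D = -11988 (D = (85 - 4)*(-148) = 81*(-148) = -11988)
r = 128351 (r = 3 + (-11988 - 1*(-320))*(-11) = 3 + (-11988 + 320)*(-11) = 3 - 11668*(-11) = 3 + 128348 = 128351)
-548731 + r = -548731 + 128351 = -420380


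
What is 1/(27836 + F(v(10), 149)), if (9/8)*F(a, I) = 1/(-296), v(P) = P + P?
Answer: 333/9269387 ≈ 3.5925e-5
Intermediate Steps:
v(P) = 2*P
F(a, I) = -1/333 (F(a, I) = (8/9)/(-296) = (8/9)*(-1/296) = -1/333)
1/(27836 + F(v(10), 149)) = 1/(27836 - 1/333) = 1/(9269387/333) = 333/9269387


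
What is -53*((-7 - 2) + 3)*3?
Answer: 954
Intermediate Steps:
-53*((-7 - 2) + 3)*3 = -53*(-9 + 3)*3 = -(-318)*3 = -53*(-18) = 954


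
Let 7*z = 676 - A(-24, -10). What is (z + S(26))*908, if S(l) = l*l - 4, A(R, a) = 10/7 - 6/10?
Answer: 170950068/245 ≈ 6.9776e+5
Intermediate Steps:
A(R, a) = 29/35 (A(R, a) = 10*(⅐) - 6*⅒ = 10/7 - ⅗ = 29/35)
S(l) = -4 + l² (S(l) = l² - 4 = -4 + l²)
z = 23631/245 (z = (676 - 1*29/35)/7 = (676 - 29/35)/7 = (⅐)*(23631/35) = 23631/245 ≈ 96.453)
(z + S(26))*908 = (23631/245 + (-4 + 26²))*908 = (23631/245 + (-4 + 676))*908 = (23631/245 + 672)*908 = (188271/245)*908 = 170950068/245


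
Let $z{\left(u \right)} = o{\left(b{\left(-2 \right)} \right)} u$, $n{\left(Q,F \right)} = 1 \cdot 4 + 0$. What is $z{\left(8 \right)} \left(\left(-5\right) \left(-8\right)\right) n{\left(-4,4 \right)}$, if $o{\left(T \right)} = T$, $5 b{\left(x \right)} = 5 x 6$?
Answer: $-15360$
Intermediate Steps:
$b{\left(x \right)} = 6 x$ ($b{\left(x \right)} = \frac{5 x 6}{5} = \frac{30 x}{5} = 6 x$)
$n{\left(Q,F \right)} = 4$ ($n{\left(Q,F \right)} = 4 + 0 = 4$)
$z{\left(u \right)} = - 12 u$ ($z{\left(u \right)} = 6 \left(-2\right) u = - 12 u$)
$z{\left(8 \right)} \left(\left(-5\right) \left(-8\right)\right) n{\left(-4,4 \right)} = \left(-12\right) 8 \left(\left(-5\right) \left(-8\right)\right) 4 = \left(-96\right) 40 \cdot 4 = \left(-3840\right) 4 = -15360$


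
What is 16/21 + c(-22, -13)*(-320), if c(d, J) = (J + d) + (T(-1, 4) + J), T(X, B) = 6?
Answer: 282256/21 ≈ 13441.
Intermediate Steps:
c(d, J) = 6 + d + 2*J (c(d, J) = (J + d) + (6 + J) = 6 + d + 2*J)
16/21 + c(-22, -13)*(-320) = 16/21 + (6 - 22 + 2*(-13))*(-320) = 16*(1/21) + (6 - 22 - 26)*(-320) = 16/21 - 42*(-320) = 16/21 + 13440 = 282256/21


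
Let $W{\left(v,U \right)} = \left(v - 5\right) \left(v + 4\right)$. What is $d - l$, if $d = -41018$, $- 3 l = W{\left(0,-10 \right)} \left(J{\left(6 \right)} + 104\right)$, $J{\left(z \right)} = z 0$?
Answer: $- \frac{125134}{3} \approx -41711.0$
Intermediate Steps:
$W{\left(v,U \right)} = \left(-5 + v\right) \left(4 + v\right)$
$J{\left(z \right)} = 0$
$l = \frac{2080}{3}$ ($l = - \frac{\left(-20 + 0^{2} - 0\right) \left(0 + 104\right)}{3} = - \frac{\left(-20 + 0 + 0\right) 104}{3} = - \frac{\left(-20\right) 104}{3} = \left(- \frac{1}{3}\right) \left(-2080\right) = \frac{2080}{3} \approx 693.33$)
$d - l = -41018 - \frac{2080}{3} = - \frac{125134}{3}$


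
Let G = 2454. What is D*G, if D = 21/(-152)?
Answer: -25767/76 ≈ -339.04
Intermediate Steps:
D = -21/152 (D = 21*(-1/152) = -21/152 ≈ -0.13816)
D*G = -21/152*2454 = -25767/76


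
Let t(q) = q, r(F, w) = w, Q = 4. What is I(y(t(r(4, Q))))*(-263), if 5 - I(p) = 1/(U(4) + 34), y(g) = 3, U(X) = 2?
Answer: -47077/36 ≈ -1307.7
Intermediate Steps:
I(p) = 179/36 (I(p) = 5 - 1/(2 + 34) = 5 - 1/36 = 179/36)
I(y(t(r(4, Q))))*(-263) = (179/36)*(-263) = -47077/36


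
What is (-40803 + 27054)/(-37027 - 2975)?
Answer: 4583/13334 ≈ 0.34371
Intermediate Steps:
(-40803 + 27054)/(-37027 - 2975) = -13749/(-40002) = -13749*(-1/40002) = 4583/13334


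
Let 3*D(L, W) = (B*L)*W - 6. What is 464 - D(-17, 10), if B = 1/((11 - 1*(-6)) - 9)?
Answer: 5677/12 ≈ 473.08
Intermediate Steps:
B = ⅛ (B = 1/((11 + 6) - 9) = 1/(17 - 9) = 1/8 = ⅛ ≈ 0.12500)
D(L, W) = -2 + L*W/24 (D(L, W) = ((L/8)*W - 6)/3 = (L*W/8 - 6)/3 = (-6 + L*W/8)/3 = -2 + L*W/24)
464 - D(-17, 10) = 464 - (-2 + (1/24)*(-17)*10) = 464 - (-2 - 85/12) = 464 - 1*(-109/12) = 464 + 109/12 = 5677/12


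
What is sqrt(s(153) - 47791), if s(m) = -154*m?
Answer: I*sqrt(71353) ≈ 267.12*I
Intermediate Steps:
sqrt(s(153) - 47791) = sqrt(-154*153 - 47791) = sqrt(-23562 - 47791) = sqrt(-71353) = I*sqrt(71353)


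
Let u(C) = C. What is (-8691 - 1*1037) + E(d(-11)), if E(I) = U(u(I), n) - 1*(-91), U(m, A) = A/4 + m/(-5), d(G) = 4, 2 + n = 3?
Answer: -192751/20 ≈ -9637.5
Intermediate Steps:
n = 1 (n = -2 + 3 = 1)
U(m, A) = -m/5 + A/4 (U(m, A) = A*(¼) + m*(-⅕) = A/4 - m/5 = -m/5 + A/4)
E(I) = 365/4 - I/5 (E(I) = (-I/5 + (¼)*1) - 1*(-91) = (-I/5 + ¼) + 91 = (¼ - I/5) + 91 = 365/4 - I/5)
(-8691 - 1*1037) + E(d(-11)) = (-8691 - 1*1037) + (365/4 - ⅕*4) = (-8691 - 1037) + (365/4 - ⅘) = -9728 + 1809/20 = -192751/20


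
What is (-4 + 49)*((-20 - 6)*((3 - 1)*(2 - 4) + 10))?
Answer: -7020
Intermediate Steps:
(-4 + 49)*((-20 - 6)*((3 - 1)*(2 - 4) + 10)) = 45*(-26*(2*(-2) + 10)) = 45*(-26*(-4 + 10)) = 45*(-26*6) = 45*(-156) = -7020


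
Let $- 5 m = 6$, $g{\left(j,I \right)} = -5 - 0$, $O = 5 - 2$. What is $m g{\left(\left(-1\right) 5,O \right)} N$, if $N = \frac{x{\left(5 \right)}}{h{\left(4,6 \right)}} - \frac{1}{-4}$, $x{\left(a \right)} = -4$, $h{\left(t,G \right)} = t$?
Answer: $- \frac{9}{2} \approx -4.5$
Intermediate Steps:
$O = 3$
$N = - \frac{3}{4}$ ($N = - \frac{4}{4} - \frac{1}{-4} = \left(-4\right) \frac{1}{4} - - \frac{1}{4} = -1 + \frac{1}{4} = - \frac{3}{4} \approx -0.75$)
$g{\left(j,I \right)} = -5$ ($g{\left(j,I \right)} = -5 + 0 = -5$)
$m = - \frac{6}{5}$ ($m = \left(- \frac{1}{5}\right) 6 = - \frac{6}{5} \approx -1.2$)
$m g{\left(\left(-1\right) 5,O \right)} N = \left(- \frac{6}{5}\right) \left(-5\right) \left(- \frac{3}{4}\right) = 6 \left(- \frac{3}{4}\right) = - \frac{9}{2}$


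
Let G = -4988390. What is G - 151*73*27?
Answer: -5286011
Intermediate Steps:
G - 151*73*27 = -4988390 - 151*73*27 = -4988390 - 11023*27 = -4988390 - 297621 = -5286011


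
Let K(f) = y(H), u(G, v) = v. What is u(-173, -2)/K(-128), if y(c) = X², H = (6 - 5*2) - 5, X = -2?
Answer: -½ ≈ -0.50000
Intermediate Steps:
H = -9 (H = (6 - 10) - 5 = -4 - 5 = -9)
y(c) = 4 (y(c) = (-2)² = 4)
K(f) = 4
u(-173, -2)/K(-128) = -2/4 = -2*¼ = -½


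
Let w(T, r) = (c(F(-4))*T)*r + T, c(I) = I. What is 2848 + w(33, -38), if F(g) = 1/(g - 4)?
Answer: 12151/4 ≈ 3037.8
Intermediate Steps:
F(g) = 1/(-4 + g)
w(T, r) = T - T*r/8 (w(T, r) = (T/(-4 - 4))*r + T = (T/(-8))*r + T = (-T/8)*r + T = -T*r/8 + T = T - T*r/8)
2848 + w(33, -38) = 2848 + (⅛)*33*(8 - 1*(-38)) = 2848 + (⅛)*33*(8 + 38) = 2848 + (⅛)*33*46 = 2848 + 759/4 = 12151/4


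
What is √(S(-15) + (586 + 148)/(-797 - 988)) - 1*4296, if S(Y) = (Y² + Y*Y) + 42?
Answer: -4296 + √1566312510/1785 ≈ -4273.8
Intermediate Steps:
S(Y) = 42 + 2*Y² (S(Y) = (Y² + Y²) + 42 = 2*Y² + 42 = 42 + 2*Y²)
√(S(-15) + (586 + 148)/(-797 - 988)) - 1*4296 = √((42 + 2*(-15)²) + (586 + 148)/(-797 - 988)) - 1*4296 = √((42 + 2*225) + 734/(-1785)) - 4296 = √((42 + 450) + 734*(-1/1785)) - 4296 = √(492 - 734/1785) - 4296 = √(877486/1785) - 4296 = √1566312510/1785 - 4296 = -4296 + √1566312510/1785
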